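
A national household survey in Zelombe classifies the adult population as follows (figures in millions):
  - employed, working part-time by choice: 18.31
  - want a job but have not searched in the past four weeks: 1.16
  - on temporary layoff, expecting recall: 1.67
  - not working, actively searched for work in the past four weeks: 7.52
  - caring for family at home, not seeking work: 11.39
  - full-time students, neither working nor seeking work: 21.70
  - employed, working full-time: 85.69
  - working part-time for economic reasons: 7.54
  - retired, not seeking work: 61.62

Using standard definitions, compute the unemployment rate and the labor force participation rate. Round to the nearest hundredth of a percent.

Unemployment rate ≈ 7.61%; labor force participation rate ≈ 55.74%.

Employed = 18.31 + 85.69 + 7.54 = 111.54 million (anyone who worked, including part-time for economic reasons, counts as employed).
Unemployed = 1.67 + 7.52 = 9.19 million (jobless and actively searching, or on temporary layoff).
Labor force = 111.54 + 9.19 = 120.73 million.
Not in labor force = 1.16 + 11.39 + 21.70 + 61.62 = 95.87 million (those not working and not actively searching are outside the labor force — including those who want a job but have given up searching).
Civilian working-age population = 120.73 + 95.87 = 216.60 million.
Unemployment rate = 9.19 / 120.73 = 7.61%.
Labor force participation rate = 120.73 / 216.60 = 55.74%.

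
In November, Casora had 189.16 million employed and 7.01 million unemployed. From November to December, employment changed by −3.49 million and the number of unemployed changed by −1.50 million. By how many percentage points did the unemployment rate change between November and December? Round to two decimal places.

November: labor force = 189.16 + 7.01 = 196.17; u = 7.01/196.17 = 3.57%.
December: labor force = 185.67 + 5.51 = 191.18; u = 5.51/191.18 = 2.88%.
Change = 2.88% − 3.57% = −0.69 pp.

The unemployment rate changed by −0.69 percentage points.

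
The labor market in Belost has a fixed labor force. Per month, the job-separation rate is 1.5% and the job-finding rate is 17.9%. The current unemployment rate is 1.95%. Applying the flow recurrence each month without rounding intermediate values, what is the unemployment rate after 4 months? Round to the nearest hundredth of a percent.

Unemployment rate after four months ≈ 5.29%.

With a fixed labor force, u_{t+1} = u_t + s·(1−u_t) − f·u_t = u_t·(1−s−f) + s.
Here 1−s−f = 0.806 and s = 0.015.
u_1 = 0.019500 × 0.806 + 0.015 = 0.030717.
u_2 = 0.030717 × 0.806 + 0.015 = 0.039758.
u_3 = 0.039758 × 0.806 + 0.015 = 0.047045.
u_4 = 0.047045 × 0.806 + 0.015 = 0.052918.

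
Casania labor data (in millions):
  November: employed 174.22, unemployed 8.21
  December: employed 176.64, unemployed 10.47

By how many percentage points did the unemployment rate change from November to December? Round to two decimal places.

The unemployment rate changed by +1.10 percentage points.

November: labor force = 174.22 + 8.21 = 182.43; u = 8.21/182.43 = 4.50%.
December: labor force = 176.64 + 10.47 = 187.11; u = 10.47/187.11 = 5.60%.
Change = 5.60% − 4.50% = +1.10 pp.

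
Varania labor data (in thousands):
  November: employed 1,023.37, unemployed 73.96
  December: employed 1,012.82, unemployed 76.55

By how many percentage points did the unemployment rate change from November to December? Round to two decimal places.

The unemployment rate changed by +0.29 percentage points.

November: labor force = 1,023.37 + 73.96 = 1,097.33; u = 73.96/1,097.33 = 6.74%.
December: labor force = 1,012.82 + 76.55 = 1,089.37; u = 76.55/1,089.37 = 7.03%.
Change = 7.03% − 6.74% = +0.29 pp.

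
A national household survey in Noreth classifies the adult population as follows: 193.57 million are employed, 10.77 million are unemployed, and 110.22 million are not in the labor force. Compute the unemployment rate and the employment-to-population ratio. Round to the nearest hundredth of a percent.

Labor force = employed + unemployed = 193.57 + 10.77 = 204.34 million.
Working-age population = 204.34 + 110.22 = 314.56 million.
Unemployment rate = 10.77 / 204.34 = 5.27%.
Employment-population ratio = 193.57 / 314.56 = 61.54%.

Unemployment rate ≈ 5.27%; employment-population ratio ≈ 61.54%.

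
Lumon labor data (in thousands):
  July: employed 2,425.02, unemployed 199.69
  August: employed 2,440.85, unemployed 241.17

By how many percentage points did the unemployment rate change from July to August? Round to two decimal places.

July: labor force = 2,425.02 + 199.69 = 2,624.71; u = 199.69/2,624.71 = 7.61%.
August: labor force = 2,440.85 + 241.17 = 2,682.02; u = 241.17/2,682.02 = 8.99%.
Change = 8.99% − 7.61% = +1.38 pp.

The unemployment rate changed by +1.38 percentage points.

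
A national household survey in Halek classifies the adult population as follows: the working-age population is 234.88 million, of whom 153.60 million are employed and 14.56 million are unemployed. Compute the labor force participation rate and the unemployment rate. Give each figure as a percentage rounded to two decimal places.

Labor force participation rate ≈ 71.59%; unemployment rate ≈ 8.66%.

Labor force = employed + unemployed = 153.60 + 14.56 = 168.16 million.
Unemployment rate = 14.56 / 168.16 = 8.66%.
Labor force participation rate = 168.16 / 234.88 = 71.59%.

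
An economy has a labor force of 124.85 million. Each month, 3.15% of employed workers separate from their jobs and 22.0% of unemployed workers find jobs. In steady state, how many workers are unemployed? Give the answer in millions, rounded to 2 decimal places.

About 15.64 million are unemployed in steady state.

Steady-state unemployment rate u* = s/(s+f) = 3.15/(3.15+22.0) = 0.125249.
Unemployed = u* × labor force = 0.125249 × 124.85 ≈ 15.64 million.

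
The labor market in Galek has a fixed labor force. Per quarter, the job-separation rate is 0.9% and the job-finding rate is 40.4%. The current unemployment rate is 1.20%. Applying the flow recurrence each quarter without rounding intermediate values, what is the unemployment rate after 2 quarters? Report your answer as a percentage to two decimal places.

With a fixed labor force, u_{t+1} = u_t + s·(1−u_t) − f·u_t = u_t·(1−s−f) + s.
Here 1−s−f = 0.587 and s = 0.009.
u_1 = 0.012000 × 0.587 + 0.009 = 0.016044.
u_2 = 0.016044 × 0.587 + 0.009 = 0.018418.

Unemployment rate after two quarters ≈ 1.84%.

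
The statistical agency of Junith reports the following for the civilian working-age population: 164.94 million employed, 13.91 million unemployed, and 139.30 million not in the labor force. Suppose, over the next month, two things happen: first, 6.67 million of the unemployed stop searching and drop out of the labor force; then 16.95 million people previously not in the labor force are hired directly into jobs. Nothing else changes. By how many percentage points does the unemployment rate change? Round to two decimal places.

Initially, labor force = 164.94 + 13.91 = 178.85 million, so u = 13.91/178.85 = 7.78%.
After the first change, unemployed and labor force both fall by 6.67 → E = 164.94, U = 7.24, labor force = 172.18 million.
After the second change, employed and labor force both rise by 16.95; unemployed unchanged → E = 181.89, U = 7.24, labor force = 189.13 million.
New unemployment rate = 7.24 / 189.13 = 3.83%.
Change = 3.83% − 7.78% = −3.95 percentage points.

The unemployment rate changes by −3.95 percentage points.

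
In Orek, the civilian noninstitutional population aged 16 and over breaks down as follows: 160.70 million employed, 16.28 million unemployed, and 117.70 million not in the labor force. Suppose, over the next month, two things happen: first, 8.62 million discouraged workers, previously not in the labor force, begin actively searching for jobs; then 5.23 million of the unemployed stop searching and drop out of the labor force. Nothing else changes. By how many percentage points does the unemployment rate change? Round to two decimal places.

Initially, labor force = 160.70 + 16.28 = 176.98 million, so u = 16.28/176.98 = 9.20%.
After the first change, unemployed and labor force both rise by 8.62 → E = 160.70, U = 24.90, labor force = 185.60 million.
After the second change, unemployed and labor force both fall by 5.23 → E = 160.70, U = 19.67, labor force = 180.37 million.
New unemployment rate = 19.67 / 180.37 = 10.91%.
Change = 10.91% − 9.20% = +1.71 percentage points.

The unemployment rate changes by +1.71 percentage points.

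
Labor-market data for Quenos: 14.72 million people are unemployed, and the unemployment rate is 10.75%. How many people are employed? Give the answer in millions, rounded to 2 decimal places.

Labor force = U / u = 14.72 / 0.1075 ≈ 136.93 million.
Employed = labor force − unemployed = 136.93 − 14.72 = 122.21 million.

About 122.21 million are employed.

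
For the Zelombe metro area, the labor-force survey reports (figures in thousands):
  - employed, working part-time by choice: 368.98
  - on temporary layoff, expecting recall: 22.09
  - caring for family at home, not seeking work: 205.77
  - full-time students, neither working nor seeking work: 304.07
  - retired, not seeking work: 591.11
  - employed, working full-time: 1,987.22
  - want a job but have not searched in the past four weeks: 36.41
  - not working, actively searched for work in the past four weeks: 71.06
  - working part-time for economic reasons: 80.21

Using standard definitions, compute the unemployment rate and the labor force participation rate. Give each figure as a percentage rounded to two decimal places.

Unemployment rate ≈ 3.68%; labor force participation rate ≈ 68.98%.

Employed = 368.98 + 1,987.22 + 80.21 = 2,436.41 thousand (anyone who worked, including part-time for economic reasons, counts as employed).
Unemployed = 22.09 + 71.06 = 93.15 thousand (jobless and actively searching, or on temporary layoff).
Labor force = 2,436.41 + 93.15 = 2,529.56 thousand.
Not in labor force = 205.77 + 304.07 + 591.11 + 36.41 = 1,137.36 thousand (those not working and not actively searching are outside the labor force — including those who want a job but have given up searching).
Civilian working-age population = 2,529.56 + 1,137.36 = 3,666.92 thousand.
Unemployment rate = 93.15 / 2,529.56 = 3.68%.
Labor force participation rate = 2,529.56 / 3,666.92 = 68.98%.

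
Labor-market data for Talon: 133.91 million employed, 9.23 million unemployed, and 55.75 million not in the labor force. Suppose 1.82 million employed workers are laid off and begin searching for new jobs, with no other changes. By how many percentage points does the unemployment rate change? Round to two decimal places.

The unemployment rate changes by +1.27 percentage points.

Initially, labor force = 133.91 + 9.23 = 143.14 million, so u = 9.23/143.14 = 6.45%.
After the change, employed falls and unemployed rises by 1.82; labor force unchanged → E = 132.09, U = 11.05, labor force = 143.14 million.
New unemployment rate = 11.05 / 143.14 = 7.72%.
Change = 7.72% − 6.45% = +1.27 percentage points.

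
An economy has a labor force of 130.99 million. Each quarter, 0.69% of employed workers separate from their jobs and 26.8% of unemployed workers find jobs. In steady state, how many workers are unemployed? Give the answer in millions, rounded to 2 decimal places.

About 3.29 million are unemployed in steady state.

Steady-state unemployment rate u* = s/(s+f) = 0.69/(0.69+26.8) = 0.025100.
Unemployed = u* × labor force = 0.025100 × 130.99 ≈ 3.29 million.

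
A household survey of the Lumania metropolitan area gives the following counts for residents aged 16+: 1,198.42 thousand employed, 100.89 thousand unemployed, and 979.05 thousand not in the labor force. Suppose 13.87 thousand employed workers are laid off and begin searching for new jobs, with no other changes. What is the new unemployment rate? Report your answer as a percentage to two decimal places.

Initially, labor force = 1,198.42 + 100.89 = 1,299.31 thousand, so u = 100.89/1,299.31 = 7.76%.
After the change, employed falls and unemployed rises by 13.87; labor force unchanged → E = 1,184.55, U = 114.76, labor force = 1,299.31 thousand.
New unemployment rate = 114.76 / 1,299.31 = 8.83%.

New unemployment rate ≈ 8.83%.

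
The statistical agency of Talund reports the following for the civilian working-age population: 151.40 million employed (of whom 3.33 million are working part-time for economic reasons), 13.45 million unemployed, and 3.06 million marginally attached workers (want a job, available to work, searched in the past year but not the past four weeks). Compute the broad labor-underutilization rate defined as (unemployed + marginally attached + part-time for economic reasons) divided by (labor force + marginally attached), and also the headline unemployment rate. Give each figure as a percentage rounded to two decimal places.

Labor force = 151.40 + 13.45 = 164.85 million.
Numerator = 13.45 + 3.06 + 3.33 = 19.84 million.
Denominator = 164.85 + 3.06 = 167.91 million.
Broad rate = 19.84 / 167.91 = 11.82%.
Headline unemployment rate = 13.45 / 164.85 = 8.16%.

Broad underutilization rate ≈ 11.82%; headline unemployment rate ≈ 8.16%.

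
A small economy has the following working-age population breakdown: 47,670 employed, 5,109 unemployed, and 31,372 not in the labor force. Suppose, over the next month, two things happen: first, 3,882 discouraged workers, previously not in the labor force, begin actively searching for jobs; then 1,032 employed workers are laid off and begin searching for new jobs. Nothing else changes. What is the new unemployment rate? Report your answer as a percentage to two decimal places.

New unemployment rate ≈ 17.69%.

Initially, labor force = 47,670 + 5,109 = 52,779, so u = 5,109/52,779 = 9.68%.
After the first change, unemployed and labor force both rise by 3,882 → E = 47,670, U = 8,991, labor force = 56,661.
After the second change, employed falls and unemployed rises by 1,032; labor force unchanged → E = 46,638, U = 10,023, labor force = 56,661.
New unemployment rate = 10,023 / 56,661 = 17.69%.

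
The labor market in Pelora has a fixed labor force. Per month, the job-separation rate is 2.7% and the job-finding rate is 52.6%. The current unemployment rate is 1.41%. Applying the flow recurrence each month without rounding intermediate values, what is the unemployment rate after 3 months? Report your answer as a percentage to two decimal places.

Unemployment rate after three months ≈ 4.57%.

With a fixed labor force, u_{t+1} = u_t + s·(1−u_t) − f·u_t = u_t·(1−s−f) + s.
Here 1−s−f = 0.447 and s = 0.027.
u_1 = 0.014100 × 0.447 + 0.027 = 0.033303.
u_2 = 0.033303 × 0.447 + 0.027 = 0.041886.
u_3 = 0.041886 × 0.447 + 0.027 = 0.045723.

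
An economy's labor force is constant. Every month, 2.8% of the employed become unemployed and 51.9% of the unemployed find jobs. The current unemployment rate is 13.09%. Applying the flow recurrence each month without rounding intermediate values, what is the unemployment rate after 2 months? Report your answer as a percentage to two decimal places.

Unemployment rate after two months ≈ 6.75%.

With a fixed labor force, u_{t+1} = u_t + s·(1−u_t) − f·u_t = u_t·(1−s−f) + s.
Here 1−s−f = 0.453 and s = 0.028.
u_1 = 0.130900 × 0.453 + 0.028 = 0.087298.
u_2 = 0.087298 × 0.453 + 0.028 = 0.067546.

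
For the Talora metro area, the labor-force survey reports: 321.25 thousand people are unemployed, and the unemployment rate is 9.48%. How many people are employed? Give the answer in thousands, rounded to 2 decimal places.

About 3,067.46 thousand are employed.

Labor force = U / u = 321.25 / 0.0948 ≈ 3,388.71 thousand.
Employed = labor force − unemployed = 3,388.71 − 321.25 = 3,067.46 thousand.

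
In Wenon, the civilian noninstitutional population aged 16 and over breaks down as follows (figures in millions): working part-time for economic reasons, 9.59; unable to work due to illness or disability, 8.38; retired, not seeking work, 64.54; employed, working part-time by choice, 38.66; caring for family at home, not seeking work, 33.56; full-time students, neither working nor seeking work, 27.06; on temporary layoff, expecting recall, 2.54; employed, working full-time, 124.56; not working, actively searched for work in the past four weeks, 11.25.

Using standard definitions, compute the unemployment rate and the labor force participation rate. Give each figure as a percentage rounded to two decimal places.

Employed = 9.59 + 38.66 + 124.56 = 172.81 million (anyone who worked, including part-time for economic reasons, counts as employed).
Unemployed = 2.54 + 11.25 = 13.79 million (jobless and actively searching, or on temporary layoff).
Labor force = 172.81 + 13.79 = 186.60 million.
Not in labor force = 8.38 + 64.54 + 33.56 + 27.06 = 133.54 million (those not working and not actively searching are outside the labor force).
Civilian working-age population = 186.60 + 133.54 = 320.14 million.
Unemployment rate = 13.79 / 186.60 = 7.39%.
Labor force participation rate = 186.60 / 320.14 = 58.29%.

Unemployment rate ≈ 7.39%; labor force participation rate ≈ 58.29%.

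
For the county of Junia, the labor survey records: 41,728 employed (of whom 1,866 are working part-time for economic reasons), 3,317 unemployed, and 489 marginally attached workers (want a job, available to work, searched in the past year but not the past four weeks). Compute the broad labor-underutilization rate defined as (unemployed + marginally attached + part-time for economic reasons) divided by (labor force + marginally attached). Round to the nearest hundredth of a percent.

Labor force = 41,728 + 3,317 = 45,045.
Numerator = 3,317 + 489 + 1,866 = 5,672.
Denominator = 45,045 + 489 = 45,534.
Broad rate = 5,672 / 45,534 = 12.46%.

Broad underutilization rate ≈ 12.46%.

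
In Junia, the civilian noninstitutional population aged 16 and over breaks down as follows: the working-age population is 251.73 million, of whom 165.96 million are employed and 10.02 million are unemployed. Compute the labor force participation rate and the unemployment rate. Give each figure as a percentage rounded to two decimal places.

Labor force participation rate ≈ 69.91%; unemployment rate ≈ 5.69%.

Labor force = employed + unemployed = 165.96 + 10.02 = 175.98 million.
Unemployment rate = 10.02 / 175.98 = 5.69%.
Labor force participation rate = 175.98 / 251.73 = 69.91%.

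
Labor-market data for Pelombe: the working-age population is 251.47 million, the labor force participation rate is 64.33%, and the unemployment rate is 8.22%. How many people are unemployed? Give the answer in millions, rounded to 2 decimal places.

About 13.30 million are unemployed.

Labor force = 0.6433 × 251.47 = 161.77 million.
Unemployed = 0.0822 × 161.77 ≈ 13.30 million.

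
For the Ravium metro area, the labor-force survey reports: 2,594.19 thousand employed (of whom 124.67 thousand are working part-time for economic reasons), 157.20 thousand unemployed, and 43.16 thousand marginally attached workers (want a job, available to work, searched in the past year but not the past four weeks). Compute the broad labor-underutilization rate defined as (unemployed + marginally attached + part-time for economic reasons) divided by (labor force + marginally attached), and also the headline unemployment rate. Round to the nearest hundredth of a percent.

Broad underutilization rate ≈ 11.63%; headline unemployment rate ≈ 5.71%.

Labor force = 2,594.19 + 157.20 = 2,751.39 thousand.
Numerator = 157.20 + 43.16 + 124.67 = 325.03 thousand.
Denominator = 2,751.39 + 43.16 = 2,794.55 thousand.
Broad rate = 325.03 / 2,794.55 = 11.63%.
Headline unemployment rate = 157.20 / 2,751.39 = 5.71%.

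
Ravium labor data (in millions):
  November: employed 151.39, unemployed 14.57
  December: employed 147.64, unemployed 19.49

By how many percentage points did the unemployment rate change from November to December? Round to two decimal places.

The unemployment rate changed by +2.88 percentage points.

November: labor force = 151.39 + 14.57 = 165.96; u = 14.57/165.96 = 8.78%.
December: labor force = 147.64 + 19.49 = 167.13; u = 19.49/167.13 = 11.66%.
Change = 11.66% − 8.78% = +2.88 pp.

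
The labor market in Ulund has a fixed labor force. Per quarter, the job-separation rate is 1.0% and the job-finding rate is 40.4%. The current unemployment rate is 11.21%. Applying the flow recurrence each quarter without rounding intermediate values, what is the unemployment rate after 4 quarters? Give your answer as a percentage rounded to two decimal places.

With a fixed labor force, u_{t+1} = u_t + s·(1−u_t) − f·u_t = u_t·(1−s−f) + s.
Here 1−s−f = 0.586 and s = 0.010.
u_1 = 0.112100 × 0.586 + 0.010 = 0.075691.
u_2 = 0.075691 × 0.586 + 0.010 = 0.054355.
u_3 = 0.054355 × 0.586 + 0.010 = 0.041852.
u_4 = 0.041852 × 0.586 + 0.010 = 0.034525.

Unemployment rate after four quarters ≈ 3.45%.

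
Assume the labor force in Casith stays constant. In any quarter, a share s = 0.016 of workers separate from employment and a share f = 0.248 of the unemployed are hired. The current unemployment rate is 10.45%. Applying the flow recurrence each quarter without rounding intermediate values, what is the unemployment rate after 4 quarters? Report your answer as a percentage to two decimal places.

With a fixed labor force, u_{t+1} = u_t + s·(1−u_t) − f·u_t = u_t·(1−s−f) + s.
Here 1−s−f = 0.736 and s = 0.016.
u_1 = 0.104500 × 0.736 + 0.016 = 0.092912.
u_2 = 0.092912 × 0.736 + 0.016 = 0.084383.
u_3 = 0.084383 × 0.736 + 0.016 = 0.078106.
u_4 = 0.078106 × 0.736 + 0.016 = 0.073486.

Unemployment rate after four quarters ≈ 7.35%.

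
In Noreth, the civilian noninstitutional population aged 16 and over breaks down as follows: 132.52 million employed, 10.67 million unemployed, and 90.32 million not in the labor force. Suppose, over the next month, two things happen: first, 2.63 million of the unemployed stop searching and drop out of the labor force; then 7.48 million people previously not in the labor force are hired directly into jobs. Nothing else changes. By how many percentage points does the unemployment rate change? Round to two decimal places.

Initially, labor force = 132.52 + 10.67 = 143.19 million, so u = 10.67/143.19 = 7.45%.
After the first change, unemployed and labor force both fall by 2.63 → E = 132.52, U = 8.04, labor force = 140.56 million.
After the second change, employed and labor force both rise by 7.48; unemployed unchanged → E = 140.00, U = 8.04, labor force = 148.04 million.
New unemployment rate = 8.04 / 148.04 = 5.43%.
Change = 5.43% − 7.45% = −2.02 percentage points.

The unemployment rate changes by −2.02 percentage points.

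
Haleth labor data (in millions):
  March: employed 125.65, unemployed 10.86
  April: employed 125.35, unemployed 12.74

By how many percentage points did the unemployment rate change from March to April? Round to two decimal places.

The unemployment rate changed by +1.27 percentage points.

March: labor force = 125.65 + 10.86 = 136.51; u = 10.86/136.51 = 7.96%.
April: labor force = 125.35 + 12.74 = 138.09; u = 12.74/138.09 = 9.23%.
Change = 9.23% − 7.96% = +1.27 pp.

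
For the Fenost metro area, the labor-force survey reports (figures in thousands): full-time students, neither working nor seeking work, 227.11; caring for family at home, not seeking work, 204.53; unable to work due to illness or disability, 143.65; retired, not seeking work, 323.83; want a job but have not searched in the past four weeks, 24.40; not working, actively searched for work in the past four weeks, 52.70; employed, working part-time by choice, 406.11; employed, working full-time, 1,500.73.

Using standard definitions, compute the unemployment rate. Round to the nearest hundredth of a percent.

Unemployment rate ≈ 2.69%.

Employed = 406.11 + 1,500.73 = 1,906.84 thousand.
Unemployed = 52.70 thousand.
Labor force = 1,906.84 + 52.70 = 1,959.54 thousand.
Unemployment rate = 52.70 / 1,959.54 = 2.69%.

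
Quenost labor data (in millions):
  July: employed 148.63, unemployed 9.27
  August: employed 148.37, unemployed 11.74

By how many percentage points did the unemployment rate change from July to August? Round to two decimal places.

July: labor force = 148.63 + 9.27 = 157.90; u = 9.27/157.90 = 5.87%.
August: labor force = 148.37 + 11.74 = 160.11; u = 11.74/160.11 = 7.33%.
Change = 7.33% − 5.87% = +1.46 pp.

The unemployment rate changed by +1.46 percentage points.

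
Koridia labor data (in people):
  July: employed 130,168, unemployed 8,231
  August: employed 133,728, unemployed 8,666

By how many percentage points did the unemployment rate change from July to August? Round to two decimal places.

July: labor force = 130,168 + 8,231 = 138,399; u = 8,231/138,399 = 5.95%.
August: labor force = 133,728 + 8,666 = 142,394; u = 8,666/142,394 = 6.09%.
Change = 6.09% − 5.95% = +0.14 pp.

The unemployment rate changed by +0.14 percentage points.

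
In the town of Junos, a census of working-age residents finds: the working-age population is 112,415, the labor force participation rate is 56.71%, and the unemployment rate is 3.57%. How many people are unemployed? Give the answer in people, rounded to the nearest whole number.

About 2,276 are unemployed.

Labor force = 0.5671 × 112,415 = 63,751.
Unemployed = 0.0357 × 63,751 ≈ 2,276.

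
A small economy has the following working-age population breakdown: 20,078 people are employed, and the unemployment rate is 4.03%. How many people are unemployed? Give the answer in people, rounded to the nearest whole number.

Let U be the number unemployed. The labor force is E + U, and U/(E+U) = 0.0403.
So U = 0.0403 × 20,078 / (1 − 0.0403) = 809.14 / 0.9597 ≈ 843.

About 843 are unemployed.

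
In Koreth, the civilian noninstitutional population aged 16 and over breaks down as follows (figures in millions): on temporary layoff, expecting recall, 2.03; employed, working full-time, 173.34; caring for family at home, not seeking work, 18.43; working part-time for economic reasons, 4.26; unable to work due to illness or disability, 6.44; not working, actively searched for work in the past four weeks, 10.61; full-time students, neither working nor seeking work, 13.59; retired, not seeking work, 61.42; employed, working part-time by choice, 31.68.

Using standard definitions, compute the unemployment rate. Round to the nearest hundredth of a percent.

Employed = 173.34 + 4.26 + 31.68 = 209.28 million (anyone who worked, including part-time for economic reasons, counts as employed).
Unemployed = 2.03 + 10.61 = 12.64 million (jobless and actively searching, or on temporary layoff).
Labor force = 209.28 + 12.64 = 221.92 million.
Unemployment rate = 12.64 / 221.92 = 5.70%.

Unemployment rate ≈ 5.70%.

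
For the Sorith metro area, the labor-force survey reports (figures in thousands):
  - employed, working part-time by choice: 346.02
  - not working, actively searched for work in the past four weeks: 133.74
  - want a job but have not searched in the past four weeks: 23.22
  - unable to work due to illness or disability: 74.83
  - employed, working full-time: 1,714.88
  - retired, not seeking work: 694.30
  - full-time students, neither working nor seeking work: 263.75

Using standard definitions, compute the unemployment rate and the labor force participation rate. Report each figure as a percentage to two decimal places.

Unemployment rate ≈ 6.09%; labor force participation rate ≈ 67.51%.

Employed = 346.02 + 1,714.88 = 2,060.90 thousand.
Unemployed = 133.74 thousand.
Labor force = 2,060.90 + 133.74 = 2,194.64 thousand.
Not in labor force = 23.22 + 74.83 + 694.30 + 263.75 = 1,056.10 thousand (those not working and not actively searching are outside the labor force — including those who want a job but have given up searching).
Civilian working-age population = 2,194.64 + 1,056.10 = 3,250.74 thousand.
Unemployment rate = 133.74 / 2,194.64 = 6.09%.
Labor force participation rate = 2,194.64 / 3,250.74 = 67.51%.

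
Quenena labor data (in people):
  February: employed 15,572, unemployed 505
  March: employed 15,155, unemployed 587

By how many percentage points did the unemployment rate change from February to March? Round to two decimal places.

February: labor force = 15,572 + 505 = 16,077; u = 505/16,077 = 3.14%.
March: labor force = 15,155 + 587 = 15,742; u = 587/15,742 = 3.73%.
Change = 3.73% − 3.14% = +0.59 pp.

The unemployment rate changed by +0.59 percentage points.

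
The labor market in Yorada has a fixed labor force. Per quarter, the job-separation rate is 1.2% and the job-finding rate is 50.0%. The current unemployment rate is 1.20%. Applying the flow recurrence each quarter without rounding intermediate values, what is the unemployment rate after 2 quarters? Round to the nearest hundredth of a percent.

With a fixed labor force, u_{t+1} = u_t + s·(1−u_t) − f·u_t = u_t·(1−s−f) + s.
Here 1−s−f = 0.488 and s = 0.012.
u_1 = 0.012000 × 0.488 + 0.012 = 0.017856.
u_2 = 0.017856 × 0.488 + 0.012 = 0.020714.

Unemployment rate after two quarters ≈ 2.07%.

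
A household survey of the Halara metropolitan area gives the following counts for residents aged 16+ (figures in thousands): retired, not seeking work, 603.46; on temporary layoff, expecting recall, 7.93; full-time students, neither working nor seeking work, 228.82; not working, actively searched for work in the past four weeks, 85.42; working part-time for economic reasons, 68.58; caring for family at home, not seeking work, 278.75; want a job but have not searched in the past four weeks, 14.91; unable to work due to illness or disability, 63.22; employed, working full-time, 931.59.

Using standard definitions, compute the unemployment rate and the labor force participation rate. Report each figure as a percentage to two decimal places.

Unemployment rate ≈ 8.54%; labor force participation rate ≈ 47.91%.

Employed = 68.58 + 931.59 = 1,000.17 thousand (anyone who worked, including part-time for economic reasons, counts as employed).
Unemployed = 7.93 + 85.42 = 93.35 thousand (jobless and actively searching, or on temporary layoff).
Labor force = 1,000.17 + 93.35 = 1,093.52 thousand.
Not in labor force = 603.46 + 228.82 + 278.75 + 14.91 + 63.22 = 1,189.16 thousand (those not working and not actively searching are outside the labor force — including those who want a job but have given up searching).
Civilian working-age population = 1,093.52 + 1,189.16 = 2,282.68 thousand.
Unemployment rate = 93.35 / 1,093.52 = 8.54%.
Labor force participation rate = 1,093.52 / 2,282.68 = 47.91%.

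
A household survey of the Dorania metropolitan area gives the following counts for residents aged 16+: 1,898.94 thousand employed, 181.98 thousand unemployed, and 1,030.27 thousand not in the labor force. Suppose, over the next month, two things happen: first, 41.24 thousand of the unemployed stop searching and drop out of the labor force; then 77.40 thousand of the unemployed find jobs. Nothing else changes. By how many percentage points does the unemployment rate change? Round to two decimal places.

The unemployment rate changes by −5.64 percentage points.

Initially, labor force = 1,898.94 + 181.98 = 2,080.92 thousand, so u = 181.98/2,080.92 = 8.75%.
After the first change, unemployed and labor force both fall by 41.24 → E = 1,898.94, U = 140.74, labor force = 2,039.68 thousand.
After the second change, unemployed falls and employed rises by 77.40; labor force unchanged → E = 1,976.34, U = 63.34, labor force = 2,039.68 thousand.
New unemployment rate = 63.34 / 2,039.68 = 3.11%.
Change = 3.11% − 8.75% = −5.64 percentage points.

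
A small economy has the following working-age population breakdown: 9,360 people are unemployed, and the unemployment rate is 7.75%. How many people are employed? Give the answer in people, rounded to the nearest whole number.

About 111,414 are employed.

Labor force = U / u = 9,360 / 0.0775 ≈ 120,774.
Employed = labor force − unemployed = 120,774 − 9,360 = 111,414.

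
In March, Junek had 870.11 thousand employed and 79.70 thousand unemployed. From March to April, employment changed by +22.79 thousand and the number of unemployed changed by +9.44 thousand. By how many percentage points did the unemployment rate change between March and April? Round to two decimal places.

March: labor force = 870.11 + 79.70 = 949.81; u = 79.70/949.81 = 8.39%.
April: labor force = 892.90 + 89.14 = 982.04; u = 89.14/982.04 = 9.08%.
Change = 9.08% − 8.39% = +0.69 pp.

The unemployment rate changed by +0.69 percentage points.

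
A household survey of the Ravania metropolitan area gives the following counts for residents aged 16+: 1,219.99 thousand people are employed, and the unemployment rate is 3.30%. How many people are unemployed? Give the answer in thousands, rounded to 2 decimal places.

Let U be the number unemployed. The labor force is E + U, and U/(E+U) = 0.0330.
So U = 0.0330 × 1,219.99 / (1 − 0.0330) = 40.2597 / 0.9670 ≈ 41.63 thousand.

About 41.63 thousand are unemployed.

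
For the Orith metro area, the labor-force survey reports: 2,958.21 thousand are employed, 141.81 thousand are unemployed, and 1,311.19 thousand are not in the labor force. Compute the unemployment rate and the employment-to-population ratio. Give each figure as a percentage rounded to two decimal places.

Unemployment rate ≈ 4.57%; employment-population ratio ≈ 67.06%.

Labor force = employed + unemployed = 2,958.21 + 141.81 = 3,100.02 thousand.
Working-age population = 3,100.02 + 1,311.19 = 4,411.21 thousand.
Unemployment rate = 141.81 / 3,100.02 = 4.57%.
Employment-population ratio = 2,958.21 / 4,411.21 = 67.06%.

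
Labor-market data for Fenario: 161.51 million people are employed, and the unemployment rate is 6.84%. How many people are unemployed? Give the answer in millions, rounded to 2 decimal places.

About 11.86 million are unemployed.

Let U be the number unemployed. The labor force is E + U, and U/(E+U) = 0.0684.
So U = 0.0684 × 161.51 / (1 − 0.0684) = 11.0473 / 0.9316 ≈ 11.86 million.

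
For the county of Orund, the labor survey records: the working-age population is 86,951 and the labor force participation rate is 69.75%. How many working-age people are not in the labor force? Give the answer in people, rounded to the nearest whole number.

About 26,303 are not in the labor force.

Share not in the labor force = 1 − 0.6975 = 0.3025.
Not in labor force = 0.3025 × 86,951 ≈ 26,303.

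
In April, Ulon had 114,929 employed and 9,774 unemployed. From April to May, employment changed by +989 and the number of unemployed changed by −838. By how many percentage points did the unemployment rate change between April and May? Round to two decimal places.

April: labor force = 114,929 + 9,774 = 124,703; u = 9,774/124,703 = 7.84%.
May: labor force = 115,918 + 8,936 = 124,854; u = 8,936/124,854 = 7.16%.
Change = 7.16% − 7.84% = −0.68 pp.

The unemployment rate changed by −0.68 percentage points.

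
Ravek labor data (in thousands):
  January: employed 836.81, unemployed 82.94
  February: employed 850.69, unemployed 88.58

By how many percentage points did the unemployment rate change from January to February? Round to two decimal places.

The unemployment rate changed by +0.41 percentage points.

January: labor force = 836.81 + 82.94 = 919.75; u = 82.94/919.75 = 9.02%.
February: labor force = 850.69 + 88.58 = 939.27; u = 88.58/939.27 = 9.43%.
Change = 9.43% − 9.02% = +0.41 pp.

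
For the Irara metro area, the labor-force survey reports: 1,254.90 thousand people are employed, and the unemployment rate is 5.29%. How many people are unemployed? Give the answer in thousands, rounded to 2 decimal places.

About 70.09 thousand are unemployed.

Let U be the number unemployed. The labor force is E + U, and U/(E+U) = 0.0529.
So U = 0.0529 × 1,254.90 / (1 − 0.0529) = 66.3842 / 0.9471 ≈ 70.09 thousand.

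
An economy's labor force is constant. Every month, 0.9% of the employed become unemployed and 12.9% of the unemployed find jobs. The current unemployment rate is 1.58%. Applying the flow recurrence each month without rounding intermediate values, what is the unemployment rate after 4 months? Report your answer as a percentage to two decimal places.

Unemployment rate after four months ≈ 3.79%.

With a fixed labor force, u_{t+1} = u_t + s·(1−u_t) − f·u_t = u_t·(1−s−f) + s.
Here 1−s−f = 0.862 and s = 0.009.
u_1 = 0.015800 × 0.862 + 0.009 = 0.022620.
u_2 = 0.022620 × 0.862 + 0.009 = 0.028498.
u_3 = 0.028498 × 0.862 + 0.009 = 0.033565.
u_4 = 0.033565 × 0.862 + 0.009 = 0.037933.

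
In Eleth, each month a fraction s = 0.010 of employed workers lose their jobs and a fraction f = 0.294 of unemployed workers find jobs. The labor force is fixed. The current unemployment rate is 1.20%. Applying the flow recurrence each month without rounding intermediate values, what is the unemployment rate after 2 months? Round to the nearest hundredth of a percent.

With a fixed labor force, u_{t+1} = u_t + s·(1−u_t) − f·u_t = u_t·(1−s−f) + s.
Here 1−s−f = 0.696 and s = 0.010.
u_1 = 0.012000 × 0.696 + 0.010 = 0.018352.
u_2 = 0.018352 × 0.696 + 0.010 = 0.022773.

Unemployment rate after two months ≈ 2.28%.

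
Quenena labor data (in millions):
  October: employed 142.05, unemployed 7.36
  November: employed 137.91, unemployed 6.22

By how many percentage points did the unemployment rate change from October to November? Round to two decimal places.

The unemployment rate changed by −0.61 percentage points.

October: labor force = 142.05 + 7.36 = 149.41; u = 7.36/149.41 = 4.93%.
November: labor force = 137.91 + 6.22 = 144.13; u = 6.22/144.13 = 4.32%.
Change = 4.32% − 4.93% = −0.61 pp.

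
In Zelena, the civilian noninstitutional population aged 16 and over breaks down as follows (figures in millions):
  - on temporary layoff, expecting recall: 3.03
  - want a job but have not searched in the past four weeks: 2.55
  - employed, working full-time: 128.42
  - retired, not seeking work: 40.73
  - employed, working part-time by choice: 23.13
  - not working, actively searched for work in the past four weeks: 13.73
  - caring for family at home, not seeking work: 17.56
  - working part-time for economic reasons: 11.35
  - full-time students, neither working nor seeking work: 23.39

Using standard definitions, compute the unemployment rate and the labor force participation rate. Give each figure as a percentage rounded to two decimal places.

Unemployment rate ≈ 9.33%; labor force participation rate ≈ 68.08%.

Employed = 128.42 + 23.13 + 11.35 = 162.90 million (anyone who worked, including part-time for economic reasons, counts as employed).
Unemployed = 3.03 + 13.73 = 16.76 million (jobless and actively searching, or on temporary layoff).
Labor force = 162.90 + 16.76 = 179.66 million.
Not in labor force = 2.55 + 40.73 + 17.56 + 23.39 = 84.23 million (those not working and not actively searching are outside the labor force — including those who want a job but have given up searching).
Civilian working-age population = 179.66 + 84.23 = 263.89 million.
Unemployment rate = 16.76 / 179.66 = 9.33%.
Labor force participation rate = 179.66 / 263.89 = 68.08%.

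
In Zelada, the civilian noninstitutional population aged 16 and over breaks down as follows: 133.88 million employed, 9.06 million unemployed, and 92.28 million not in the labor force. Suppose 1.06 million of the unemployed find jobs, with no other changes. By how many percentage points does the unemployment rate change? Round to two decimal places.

The unemployment rate changes by −0.74 percentage points.

Initially, labor force = 133.88 + 9.06 = 142.94 million, so u = 9.06/142.94 = 6.34%.
After the change, unemployed falls and employed rises by 1.06; labor force unchanged → E = 134.94, U = 8.00, labor force = 142.94 million.
New unemployment rate = 8.00 / 142.94 = 5.60%.
Change = 5.60% − 6.34% = −0.74 percentage points.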